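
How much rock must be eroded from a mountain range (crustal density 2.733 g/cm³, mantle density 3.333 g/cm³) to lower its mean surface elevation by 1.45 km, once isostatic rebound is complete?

Net drop Δ = e − u = e − e ρ_c/ρ_m = e (ρ_m − ρ_c)/ρ_m.
e = Δ ρ_m/(ρ_m − ρ_c) = 1.45 km × 3.333/0.6 = 8.05 km.

8.05 km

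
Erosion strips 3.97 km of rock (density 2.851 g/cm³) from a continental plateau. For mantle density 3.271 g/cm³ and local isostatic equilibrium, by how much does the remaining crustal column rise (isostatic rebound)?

Unloading: uplift u = e ρ_c/ρ_m = 3.97 km × 2.851/3.271 = 3.46 km.

3.46 km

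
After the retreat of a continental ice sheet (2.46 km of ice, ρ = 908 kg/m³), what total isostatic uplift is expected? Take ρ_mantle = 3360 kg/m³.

Removing the load lets mantle flow back in; uplift u satisfies ρ_ice t = ρ_m u.
u = t ρ_ice/ρ_m = 2.46 km × 908/3360 = 0.665 km.

0.665 km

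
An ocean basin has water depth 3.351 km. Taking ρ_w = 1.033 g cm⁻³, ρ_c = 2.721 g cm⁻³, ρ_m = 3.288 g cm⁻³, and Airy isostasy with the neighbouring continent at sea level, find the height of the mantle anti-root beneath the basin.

Isostatic balance requires: replacing crust with seawater at the top is compensated by replacing crust with mantle at the base: d (ρ_c − ρ_w) = a (ρ_m − ρ_c).
a = d (ρ_c − ρ_w)/(ρ_m − ρ_c) = 3.351 km × 1.688/0.567 = 9.98 km.

9.98 km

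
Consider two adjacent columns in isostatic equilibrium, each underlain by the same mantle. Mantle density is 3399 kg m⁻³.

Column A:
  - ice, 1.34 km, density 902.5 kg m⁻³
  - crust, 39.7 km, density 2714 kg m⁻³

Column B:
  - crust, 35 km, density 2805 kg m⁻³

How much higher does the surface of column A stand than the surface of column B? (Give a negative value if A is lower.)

2.87 km

For any compensation level in the mantle, the mantle terms cancel and isostasy reduces to e = (Σt_A − Σt_B) − (Σ(ρt)_A − Σ(ρt)_B) / ρ_m.
Σt_A = 41.04 km; Σt_B = 35 km; Σ(ρt)_A = 108955.15; Σ(ρt)_B = 98175 (in km·kg m⁻³).
e = (41.04 − 35) − (108955.15 − 98175) / 3399 = 2.87 km.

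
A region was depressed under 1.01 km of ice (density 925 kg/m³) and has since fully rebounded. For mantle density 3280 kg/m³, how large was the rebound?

Removing the load lets mantle flow back in; uplift u satisfies ρ_ice t = ρ_m u.
u = t ρ_ice/ρ_m = 1.01 km × 925/3280 = 0.285 km.

0.285 km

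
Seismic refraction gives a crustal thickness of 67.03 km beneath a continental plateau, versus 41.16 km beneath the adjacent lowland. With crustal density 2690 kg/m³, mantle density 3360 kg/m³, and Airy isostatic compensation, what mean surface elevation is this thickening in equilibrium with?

Excess crust Δ = 67.03 km − 41.16 km = 25.87 km, split between elevation h and root r with h + r = Δ.
Airy balance ρ_c h = (ρ_m − ρ_c) r gives r = h ρ_c/(ρ_m − ρ_c), so h (1 + ρ_c/(ρ_m − ρ_c)) = Δ, i.e. h = Δ (ρ_m − ρ_c)/ρ_m.
h = 25.87 km × 670/3360 = 5.16 km.

5.16 km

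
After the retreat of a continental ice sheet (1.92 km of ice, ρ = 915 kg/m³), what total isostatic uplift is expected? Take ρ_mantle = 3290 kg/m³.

0.534 km

Removing the load lets mantle flow back in; uplift u satisfies ρ_ice t = ρ_m u.
u = t ρ_ice/ρ_m = 1.92 km × 915/3290 = 0.534 km.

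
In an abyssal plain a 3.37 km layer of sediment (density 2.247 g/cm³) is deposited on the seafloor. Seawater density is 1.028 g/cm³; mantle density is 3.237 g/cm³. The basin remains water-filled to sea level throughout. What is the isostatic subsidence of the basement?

Submarine loading: the sediment displaces seawater, and the subsidence is in turn flooded, so s (ρ_m − ρ_w) = t (ρ_sed − ρ_w).
s = 3.37 km × (2.247 − 1.028) / (3.237 − 1.028) = 1.86 km.

1.86 km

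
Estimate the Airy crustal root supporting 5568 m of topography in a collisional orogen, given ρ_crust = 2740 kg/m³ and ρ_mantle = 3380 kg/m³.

In Airy isostatic equilibrium: the weight of the topography is balanced by the buoyancy of the root, ρ_c h = (ρ_m − ρ_c) r.
r = h · ρ_c / (ρ_m − ρ_c) = 5568 m × 2740 / (3380 − 2740) = 23800 m.

23800 m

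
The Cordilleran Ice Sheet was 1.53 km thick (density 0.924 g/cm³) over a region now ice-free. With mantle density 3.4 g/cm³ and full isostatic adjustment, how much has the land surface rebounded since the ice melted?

0.416 km

Removing the load lets mantle flow back in; uplift u satisfies ρ_ice t = ρ_m u.
u = t ρ_ice/ρ_m = 1.53 km × 0.924/3.4 = 0.416 km.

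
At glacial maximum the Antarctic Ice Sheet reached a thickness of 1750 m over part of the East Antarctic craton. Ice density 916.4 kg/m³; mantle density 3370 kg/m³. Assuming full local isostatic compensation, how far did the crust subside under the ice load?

476 m

For local isostatic compensation: the ice load ρ_ice t is balanced by mantle displaced below, ρ_m s.
s = t ρ_ice / ρ_m = 1750 m × 916.4/3370 = 476 m.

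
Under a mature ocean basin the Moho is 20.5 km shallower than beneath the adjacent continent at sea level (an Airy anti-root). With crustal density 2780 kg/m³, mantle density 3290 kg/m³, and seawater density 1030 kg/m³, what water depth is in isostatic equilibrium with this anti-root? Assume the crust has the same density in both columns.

Replacing a thickness d of crust by seawater at the top must be balanced by replacing crust with mantle at the base: d (ρ_c − ρ_w) = a (ρ_m − ρ_c).
d = a (ρ_m − ρ_c)/(ρ_c − ρ_w) = 20.5 km × 510/1750 = 5.97 km.

5.97 km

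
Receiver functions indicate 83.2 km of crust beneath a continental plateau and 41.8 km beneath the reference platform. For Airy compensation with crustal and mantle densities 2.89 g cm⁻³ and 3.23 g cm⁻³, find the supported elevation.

4.36 km

Excess crust Δ = 83.2 km − 41.8 km = 41.4 km, split between elevation h and root r with h + r = Δ.
Airy balance ρ_c h = (ρ_m − ρ_c) r gives r = h ρ_c/(ρ_m − ρ_c), so h (1 + ρ_c/(ρ_m − ρ_c)) = Δ, i.e. h = Δ (ρ_m − ρ_c)/ρ_m.
h = 41.4 km × 0.34/3.23 = 4.36 km.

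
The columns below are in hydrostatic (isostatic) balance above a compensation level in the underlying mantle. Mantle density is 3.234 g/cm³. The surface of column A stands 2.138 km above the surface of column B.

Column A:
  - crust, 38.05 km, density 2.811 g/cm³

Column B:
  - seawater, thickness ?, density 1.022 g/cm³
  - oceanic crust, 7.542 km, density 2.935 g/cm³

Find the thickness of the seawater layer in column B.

Take the compensation level at the base of the deeper column (depth z_c below the surface of column A) and equate Σ ρ_i t_i down to z_c; mantle fills any gap and the z_c terms cancel.
Column A: 38.05×2.811 + (z_c − 38.05)×3.234
Column B: 2.138×0 + x×1.022 + 7.542×2.935 + (z_c − 2.138 − 7.542 − x)×3.234
The z_c×3.234 term appears on both sides and cancels. Collect the known terms of each column as K = Σ(ρt)_known − 3.234 × (depth of known layers): K_A = 106.95855 − 3.234×38.05 = −16.09515; K_B = 22.13577 − 3.234×(2.138 + 7.542) = −9.16935.
Balance: K_A = K_B − x×(3.234 − 1.022), so x = (K_B − K_A)/(3.234 − 1.022) = 6.9258/2.212 = 3.13 km.

3.13 km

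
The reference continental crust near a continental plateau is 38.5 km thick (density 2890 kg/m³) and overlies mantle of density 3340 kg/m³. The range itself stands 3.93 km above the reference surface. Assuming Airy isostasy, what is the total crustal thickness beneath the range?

67.7 km

Root depth r = h ρ_c / (ρ_m − ρ_c) = 3.93 km × 2890 / 450 = 25.24 km.
Total thickness = T + h + r = 38.5 km + 3.93 km + 25.24 km = 67.7 km.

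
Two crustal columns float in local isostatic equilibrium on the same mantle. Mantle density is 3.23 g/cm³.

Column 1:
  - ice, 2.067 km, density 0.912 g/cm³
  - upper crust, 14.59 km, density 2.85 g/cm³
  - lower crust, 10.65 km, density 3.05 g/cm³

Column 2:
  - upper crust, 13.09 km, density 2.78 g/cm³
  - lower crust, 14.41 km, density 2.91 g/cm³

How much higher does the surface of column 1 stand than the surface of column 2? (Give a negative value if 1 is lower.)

For any compensation level in the mantle, the mantle terms cancel and isostasy reduces to e = (Σt_1 − Σt_2) − (Σ(ρt)_1 − Σ(ρt)_2) / ρ_m.
Σt_1 = 27.307 km; Σt_2 = 27.5 km; Σ(ρt)_1 = 75.949104; Σ(ρt)_2 = 78.3233 (in km·g/cm³).
e = (27.307 − 27.5) − (75.949104 − 78.3233) / 3.23 = 0.542 km.

0.542 km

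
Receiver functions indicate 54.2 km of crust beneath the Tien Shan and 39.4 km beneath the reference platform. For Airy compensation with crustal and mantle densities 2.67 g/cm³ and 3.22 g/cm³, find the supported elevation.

Excess crust Δ = 54.2 km − 39.4 km = 14.8 km, split between elevation h and root r with h + r = Δ.
Airy balance ρ_c h = (ρ_m − ρ_c) r gives r = h ρ_c/(ρ_m − ρ_c), so h (1 + ρ_c/(ρ_m − ρ_c)) = Δ, i.e. h = Δ (ρ_m − ρ_c)/ρ_m.
h = 14.8 km × 0.55/3.22 = 2.53 km.

2.53 km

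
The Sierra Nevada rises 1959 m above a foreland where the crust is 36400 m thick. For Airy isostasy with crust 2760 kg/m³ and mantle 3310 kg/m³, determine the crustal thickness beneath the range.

48200 m

Root depth r = h ρ_c / (ρ_m − ρ_c) = 1959 m × 2760 / 550 = 9831 m.
Total thickness = T + h + r = 36400 m + 1959 m + 9831 m = 48200 m.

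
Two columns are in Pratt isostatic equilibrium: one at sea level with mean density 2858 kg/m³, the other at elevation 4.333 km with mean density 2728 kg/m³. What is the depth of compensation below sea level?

90.9 km

ρ_ref D = ρ (D + h) → D (ρ_ref − ρ) = ρ h.
D = ρ h/(ρ_ref − ρ) = 2728 × 4.333 km/(2858 − 2728) = 90.9 km.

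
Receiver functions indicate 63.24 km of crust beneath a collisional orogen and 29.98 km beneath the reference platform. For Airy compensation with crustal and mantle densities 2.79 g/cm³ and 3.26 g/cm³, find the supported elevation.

Excess crust Δ = 63.24 km − 29.98 km = 33.26 km, split between elevation h and root r with h + r = Δ.
Airy balance ρ_c h = (ρ_m − ρ_c) r gives r = h ρ_c/(ρ_m − ρ_c), so h (1 + ρ_c/(ρ_m − ρ_c)) = Δ, i.e. h = Δ (ρ_m − ρ_c)/ρ_m.
h = 33.26 km × 0.47/3.26 = 4.8 km.

4.8 km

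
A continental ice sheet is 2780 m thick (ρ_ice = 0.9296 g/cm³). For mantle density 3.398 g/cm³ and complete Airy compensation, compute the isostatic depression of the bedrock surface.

761 m

By Archimedes' principle applied to the lithosphere: the ice load ρ_ice t is balanced by mantle displaced below, ρ_m s.
s = t ρ_ice / ρ_m = 2780 m × 0.9296/3.398 = 761 m.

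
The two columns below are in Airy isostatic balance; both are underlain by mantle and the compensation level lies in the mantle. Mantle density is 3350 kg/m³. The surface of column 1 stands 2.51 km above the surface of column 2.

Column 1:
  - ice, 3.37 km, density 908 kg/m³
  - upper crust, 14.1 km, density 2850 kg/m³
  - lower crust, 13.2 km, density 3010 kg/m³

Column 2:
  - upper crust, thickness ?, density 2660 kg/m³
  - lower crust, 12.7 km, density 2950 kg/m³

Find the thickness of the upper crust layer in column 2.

9.1 km

Take the compensation level at the base of the deeper column (depth z_c below the surface of column 1) and equate Σ ρ_i t_i down to z_c; mantle fills any gap and the z_c terms cancel.
Column 1: 3.37×908 + 14.1×2850 + 13.2×3010 + (z_c − 30.67)×3350
Column 2: 2.51×0 + x×2660 + 12.7×2950 + (z_c − 2.51 − 12.7 − x)×3350
The z_c×3350 term appears on both sides and cancels. Collect the known terms of each column as K = Σ(ρt)_known − 3350 × (depth of known layers): K_1 = 82976.96 − 3350×30.67 = −19767.54; K_2 = 37465 − 3350×(2.51 + 12.7) = −13488.5.
Balance: K_1 = K_2 − x×(3350 − 2660), so x = (K_2 − K_1)/(3350 − 2660) = 6279.04/690 = 9.1 km.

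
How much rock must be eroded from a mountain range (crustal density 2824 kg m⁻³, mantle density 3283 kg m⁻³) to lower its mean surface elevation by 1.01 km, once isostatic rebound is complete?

7.22 km

Net drop Δ = e − u = e − e ρ_c/ρ_m = e (ρ_m − ρ_c)/ρ_m.
e = Δ ρ_m/(ρ_m − ρ_c) = 1.01 km × 3283/459 = 7.22 km.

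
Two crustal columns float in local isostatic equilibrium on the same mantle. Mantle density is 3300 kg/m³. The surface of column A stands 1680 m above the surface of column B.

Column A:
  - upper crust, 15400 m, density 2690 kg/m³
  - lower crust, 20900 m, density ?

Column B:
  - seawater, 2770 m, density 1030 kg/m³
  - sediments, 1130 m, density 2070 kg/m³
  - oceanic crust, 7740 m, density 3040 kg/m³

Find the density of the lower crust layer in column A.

3020 kg/m³

Take the compensation level at the base of the deeper column (depth z_c below the surface of column A) and equate Σ ρ_i t_i down to z_c; mantle fills any gap and the z_c terms cancel.
Column A: 15400×2690 + 20900×ρ + (z_c − 36300)×3300
Column B: 1680×0 + 2770×1030 + 1130×2070 + 7740×3040 + (z_c − 1680 − 11640)×3300
The z_c×3300 term appears on both sides and cancels. Collect the known terms of each column as K = Σ(ρt)_known − 3300 × (depth of known layers): K_A = 41426000 − 3300×36300 = −78364000; K_B = 28721800 − 3300×(1680 + 11640) = −15234200.
Balance: K_A + 20900×ρ = K_B, so ρ = (K_B − K_A)/20900 = 63129800/20900 = 3020 kg/m³.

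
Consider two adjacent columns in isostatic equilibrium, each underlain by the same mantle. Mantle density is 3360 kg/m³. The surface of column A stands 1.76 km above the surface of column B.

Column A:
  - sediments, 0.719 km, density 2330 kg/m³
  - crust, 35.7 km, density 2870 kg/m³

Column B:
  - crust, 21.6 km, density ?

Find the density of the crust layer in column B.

Take the compensation level at the base of the deeper column (depth z_c below the surface of column A) and equate Σ ρ_i t_i down to z_c; mantle fills any gap and the z_c terms cancel.
Column A: 0.719×2330 + 35.7×2870 + (z_c − 36.419)×3360
Column B: 1.76×0 + 21.6×ρ + (z_c − 1.76 − 21.6)×3360
The z_c×3360 term appears on both sides and cancels. Collect the known terms of each column as K = Σ(ρt)_known − 3360 × (depth of known layers): K_A = 104134.27 − 3360×36.419 = −18233.57; K_B = 0 − 3360×(1.76 + 21.6) = −78489.6.
Balance: K_A = K_B + 21.6×ρ, so ρ = (K_A − K_B)/21.6 = 60256/21.6 = 2790 kg/m³.

2790 kg/m³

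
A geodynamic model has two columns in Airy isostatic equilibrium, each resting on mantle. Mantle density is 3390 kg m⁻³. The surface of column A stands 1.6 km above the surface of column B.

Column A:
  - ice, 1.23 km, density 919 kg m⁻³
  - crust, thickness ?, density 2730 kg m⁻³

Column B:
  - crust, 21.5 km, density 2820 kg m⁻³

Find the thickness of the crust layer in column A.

22.2 km

Take the compensation level at the base of the deeper column (depth z_c below the surface of column A) and equate Σ ρ_i t_i down to z_c; mantle fills any gap and the z_c terms cancel.
Column A: 1.23×919 + x×2730 + (z_c − 1.23 − x)×3390
Column B: 1.6×0 + 21.5×2820 + (z_c − 1.6 − 21.5)×3390
The z_c×3390 term appears on both sides and cancels. Collect the known terms of each column as K = Σ(ρt)_known − 3390 × (depth of known layers): K_A = 1130.37 − 3390×1.23 = −3039.33; K_B = 60630 − 3390×(1.6 + 21.5) = −17679.
Balance: K_A − x×(3390 − 2730) = K_B, so x = (K_A − K_B)/(3390 − 2730) = 14639.7/660 = 22.2 km.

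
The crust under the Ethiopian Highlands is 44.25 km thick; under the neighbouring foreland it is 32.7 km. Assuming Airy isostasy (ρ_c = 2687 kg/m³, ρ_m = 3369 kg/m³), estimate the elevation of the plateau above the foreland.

Excess crust Δ = 44.25 km − 32.7 km = 11.55 km, split between elevation h and root r with h + r = Δ.
Airy balance ρ_c h = (ρ_m − ρ_c) r gives r = h ρ_c/(ρ_m − ρ_c), so h (1 + ρ_c/(ρ_m − ρ_c)) = Δ, i.e. h = Δ (ρ_m − ρ_c)/ρ_m.
h = 11.55 km × 682/3369 = 2.34 km.

2.34 km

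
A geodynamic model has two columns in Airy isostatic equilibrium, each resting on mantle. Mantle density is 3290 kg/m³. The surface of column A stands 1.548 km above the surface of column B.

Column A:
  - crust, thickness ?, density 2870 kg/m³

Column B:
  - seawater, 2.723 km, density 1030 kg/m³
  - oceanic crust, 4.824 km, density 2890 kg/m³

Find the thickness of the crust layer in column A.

Take the compensation level at the base of the deeper column (depth z_c below the surface of column A) and equate Σ ρ_i t_i down to z_c; mantle fills any gap and the z_c terms cancel.
Column A: x×2870 + (z_c − 0 − x)×3290
Column B: 1.548×0 + 2.723×1030 + 4.824×2890 + (z_c − 1.548 − 7.547)×3290
The z_c×3290 term appears on both sides and cancels. Collect the known terms of each column as K = Σ(ρt)_known − 3290 × (depth of known layers): K_A = 0 − 3290×0 = 0; K_B = 16746.05 − 3290×(1.548 + 7.547) = −13176.5.
Balance: K_A − x×(3290 − 2870) = K_B, so x = (K_A − K_B)/(3290 − 2870) = 13176.5/420 = 31.4 km.

31.4 km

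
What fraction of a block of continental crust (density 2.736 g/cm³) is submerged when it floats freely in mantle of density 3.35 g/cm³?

Submerged fraction = ρ_obj/ρ_fluid = 2.736/3.35 = 81.7%.

81.7%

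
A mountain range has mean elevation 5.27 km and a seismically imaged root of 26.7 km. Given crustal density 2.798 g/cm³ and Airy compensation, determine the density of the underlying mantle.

Airy balance: ρ_c h = (ρ_m − ρ_c) r → ρ_m = ρ_c (1 + h/r).
ρ_m = 2.798 × (1 + 5.27 km/26.7 km) = 3.35 g/cm³.

3.35 g/cm³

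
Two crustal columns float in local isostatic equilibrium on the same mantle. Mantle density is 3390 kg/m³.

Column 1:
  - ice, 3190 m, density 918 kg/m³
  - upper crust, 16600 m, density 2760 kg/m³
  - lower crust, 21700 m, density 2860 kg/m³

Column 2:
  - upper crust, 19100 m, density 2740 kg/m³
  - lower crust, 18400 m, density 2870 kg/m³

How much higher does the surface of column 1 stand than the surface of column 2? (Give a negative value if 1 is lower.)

2320 m

For any compensation level in the mantle, the mantle terms cancel and isostasy reduces to e = (Σt_1 − Σt_2) − (Σ(ρt)_1 − Σ(ρt)_2) / ρ_m.
Σt_1 = 41490 m; Σt_2 = 37500 m; Σ(ρt)_1 = 110806420; Σ(ρt)_2 = 105142000 (in m·kg/m³).
e = (41490 − 37500) − (110806420 − 105142000) / 3390 = 2320 m.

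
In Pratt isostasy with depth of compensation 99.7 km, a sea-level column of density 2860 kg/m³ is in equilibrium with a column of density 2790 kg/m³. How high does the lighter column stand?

ρ_ref D = ρ (D + h) → h = D (ρ_ref − ρ)/ρ.
h = 99.7 km × (2860 − 2790)/2790 = 2.5 km.

2.5 km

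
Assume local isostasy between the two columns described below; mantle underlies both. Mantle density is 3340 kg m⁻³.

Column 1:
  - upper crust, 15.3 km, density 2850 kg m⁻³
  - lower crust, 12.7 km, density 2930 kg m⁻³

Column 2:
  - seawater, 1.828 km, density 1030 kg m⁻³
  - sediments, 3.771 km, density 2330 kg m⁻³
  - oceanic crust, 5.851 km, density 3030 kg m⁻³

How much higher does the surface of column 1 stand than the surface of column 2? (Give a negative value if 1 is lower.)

0.856 km

For any compensation level in the mantle, the mantle terms cancel and isostasy reduces to e = (Σt_1 − Σt_2) − (Σ(ρt)_1 − Σ(ρt)_2) / ρ_m.
Σt_1 = 28 km; Σt_2 = 11.45 km; Σ(ρt)_1 = 80816; Σ(ρt)_2 = 28397.8 (in km·kg m⁻³).
e = (28 − 11.45) − (80816 − 28397.8) / 3340 = 0.856 km.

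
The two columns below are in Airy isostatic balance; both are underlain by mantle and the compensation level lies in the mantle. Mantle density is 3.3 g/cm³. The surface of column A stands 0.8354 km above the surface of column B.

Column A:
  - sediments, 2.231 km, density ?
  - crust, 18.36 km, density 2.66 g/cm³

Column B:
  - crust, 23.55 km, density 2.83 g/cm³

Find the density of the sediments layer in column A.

2.37 g/cm³

Take the compensation level at the base of the deeper column (depth z_c below the surface of column A) and equate Σ ρ_i t_i down to z_c; mantle fills any gap and the z_c terms cancel.
Column A: 2.231×ρ + 18.36×2.66 + (z_c − 20.591)×3.3
Column B: 0.8354×0 + 23.55×2.83 + (z_c − 0.8354 − 23.55)×3.3
The z_c×3.3 term appears on both sides and cancels. Collect the known terms of each column as K = Σ(ρt)_known − 3.3 × (depth of known layers): K_A = 48.8376 − 3.3×20.591 = −19.1127; K_B = 66.6465 − 3.3×(0.8354 + 23.55) = −13.82532.
Balance: K_A + 2.231×ρ = K_B, so ρ = (K_B − K_A)/2.231 = 5.28738/2.231 = 2.37 g/cm³.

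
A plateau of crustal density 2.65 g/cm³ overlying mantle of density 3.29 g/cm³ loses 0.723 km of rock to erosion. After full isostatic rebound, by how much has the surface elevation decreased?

Rebound u = e ρ_c/ρ_m = 0.723 km × 2.65/3.29 = 0.5824 km.
Net surface drop = e − u = 0.723 km − 0.5824 km = e (ρ_m − ρ_c)/ρ_m = 0.141 km.

0.141 km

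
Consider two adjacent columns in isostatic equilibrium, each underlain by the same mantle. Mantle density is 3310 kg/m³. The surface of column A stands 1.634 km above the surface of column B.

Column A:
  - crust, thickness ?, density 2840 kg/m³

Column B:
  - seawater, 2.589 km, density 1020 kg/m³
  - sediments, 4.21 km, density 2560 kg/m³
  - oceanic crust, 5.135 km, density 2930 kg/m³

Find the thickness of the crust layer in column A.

Take the compensation level at the base of the deeper column (depth z_c below the surface of column A) and equate Σ ρ_i t_i down to z_c; mantle fills any gap and the z_c terms cancel.
Column A: x×2840 + (z_c − 0 − x)×3310
Column B: 1.634×0 + 2.589×1020 + 4.21×2560 + 5.135×2930 + (z_c − 1.634 − 11.934)×3310
The z_c×3310 term appears on both sides and cancels. Collect the known terms of each column as K = Σ(ρt)_known − 3310 × (depth of known layers): K_A = 0 − 3310×0 = 0; K_B = 28463.93 − 3310×(1.634 + 11.934) = −16446.15.
Balance: K_A − x×(3310 − 2840) = K_B, so x = (K_A − K_B)/(3310 − 2840) = 16446.2/470 = 35 km.

35 km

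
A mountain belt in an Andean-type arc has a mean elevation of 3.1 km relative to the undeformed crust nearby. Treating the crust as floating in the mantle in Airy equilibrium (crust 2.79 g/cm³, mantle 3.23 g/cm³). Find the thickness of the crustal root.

Equating mass per unit area of the two columns: the weight of the topography is balanced by the buoyancy of the root, ρ_c h = (ρ_m − ρ_c) r.
r = h · ρ_c / (ρ_m − ρ_c) = 3.1 km × 2.79 / (3.23 − 2.79) = 19.7 km.

19.7 km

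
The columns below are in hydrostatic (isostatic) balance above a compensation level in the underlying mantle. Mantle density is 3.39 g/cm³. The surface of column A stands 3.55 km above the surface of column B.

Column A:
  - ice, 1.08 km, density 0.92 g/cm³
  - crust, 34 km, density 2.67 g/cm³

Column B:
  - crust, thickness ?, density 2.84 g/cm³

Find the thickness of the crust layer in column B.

Take the compensation level at the base of the deeper column (depth z_c below the surface of column A) and equate Σ ρ_i t_i down to z_c; mantle fills any gap and the z_c terms cancel.
Column A: 1.08×0.92 + 34×2.67 + (z_c − 35.08)×3.39
Column B: 3.55×0 + x×2.84 + (z_c − 3.55 − 0 − x)×3.39
The z_c×3.39 term appears on both sides and cancels. Collect the known terms of each column as K = Σ(ρt)_known − 3.39 × (depth of known layers): K_A = 91.7736 − 3.39×35.08 = −27.1476; K_B = 0 − 3.39×(3.55 + 0) = −12.0345.
Balance: K_A = K_B − x×(3.39 − 2.84), so x = (K_B − K_A)/(3.39 − 2.84) = 15.1131/0.55 = 27.5 km.

27.5 km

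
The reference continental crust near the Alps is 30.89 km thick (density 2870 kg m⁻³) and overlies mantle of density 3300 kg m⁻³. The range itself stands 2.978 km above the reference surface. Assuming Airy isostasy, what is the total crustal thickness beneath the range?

Root depth r = h ρ_c / (ρ_m − ρ_c) = 2.978 km × 2870 / 430 = 19.88 km.
Total thickness = T + h + r = 30.89 km + 2.978 km + 19.88 km = 53.7 km.

53.7 km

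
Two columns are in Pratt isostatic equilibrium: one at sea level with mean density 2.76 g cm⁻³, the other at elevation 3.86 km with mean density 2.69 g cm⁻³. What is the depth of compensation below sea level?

ρ_ref D = ρ (D + h) → D (ρ_ref − ρ) = ρ h.
D = ρ h/(ρ_ref − ρ) = 2.69 × 3.86 km/(2.76 − 2.69) = 148 km.

148 km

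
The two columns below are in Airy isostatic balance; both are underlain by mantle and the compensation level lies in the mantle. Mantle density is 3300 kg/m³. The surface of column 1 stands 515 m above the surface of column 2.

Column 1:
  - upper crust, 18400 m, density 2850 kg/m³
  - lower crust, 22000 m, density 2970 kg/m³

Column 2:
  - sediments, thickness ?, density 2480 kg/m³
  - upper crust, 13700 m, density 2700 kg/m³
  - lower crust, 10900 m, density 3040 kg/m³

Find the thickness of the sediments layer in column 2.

3400 m

Take the compensation level at the base of the deeper column (depth z_c below the surface of column 1) and equate Σ ρ_i t_i down to z_c; mantle fills any gap and the z_c terms cancel.
Column 1: 18400×2850 + 22000×2970 + (z_c − 40400)×3300
Column 2: 515×0 + x×2480 + 13700×2700 + 10900×3040 + (z_c − 515 − 24600 − x)×3300
The z_c×3300 term appears on both sides and cancels. Collect the known terms of each column as K = Σ(ρt)_known − 3300 × (depth of known layers): K_1 = 117780000 − 3300×40400 = −15540000; K_2 = 70126000 − 3300×(515 + 24600) = −12753500.
Balance: K_1 = K_2 − x×(3300 − 2480), so x = (K_2 − K_1)/(3300 − 2480) = 2786500/820 = 3400 m.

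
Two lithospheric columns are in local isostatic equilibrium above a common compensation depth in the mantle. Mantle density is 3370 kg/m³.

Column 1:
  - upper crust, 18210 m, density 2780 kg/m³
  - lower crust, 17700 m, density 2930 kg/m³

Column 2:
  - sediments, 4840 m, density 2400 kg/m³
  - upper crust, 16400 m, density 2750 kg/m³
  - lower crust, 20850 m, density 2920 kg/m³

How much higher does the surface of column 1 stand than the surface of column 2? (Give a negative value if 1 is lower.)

For any compensation level in the mantle, the mantle terms cancel and isostasy reduces to e = (Σt_1 − Σt_2) − (Σ(ρt)_1 − Σ(ρt)_2) / ρ_m.
Σt_1 = 35910 m; Σt_2 = 42090 m; Σ(ρt)_1 = 102484800; Σ(ρt)_2 = 117598000 (in m·kg/m³).
e = (35910 − 42090) − (102484800 − 117598000) / 3370 = −1700 m.

−1700 m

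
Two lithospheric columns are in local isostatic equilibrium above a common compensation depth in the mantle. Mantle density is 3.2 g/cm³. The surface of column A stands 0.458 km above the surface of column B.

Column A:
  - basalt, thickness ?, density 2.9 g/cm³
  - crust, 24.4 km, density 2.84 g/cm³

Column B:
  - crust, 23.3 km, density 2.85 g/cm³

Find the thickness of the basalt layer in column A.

Take the compensation level at the base of the deeper column (depth z_c below the surface of column A) and equate Σ ρ_i t_i down to z_c; mantle fills any gap and the z_c terms cancel.
Column A: x×2.9 + 24.4×2.84 + (z_c − 24.4 − x)×3.2
Column B: 0.458×0 + 23.3×2.85 + (z_c − 0.458 − 23.3)×3.2
The z_c×3.2 term appears on both sides and cancels. Collect the known terms of each column as K = Σ(ρt)_known − 3.2 × (depth of known layers): K_A = 69.296 − 3.2×24.4 = −8.784; K_B = 66.405 − 3.2×(0.458 + 23.3) = −9.6206.
Balance: K_A − x×(3.2 − 2.9) = K_B, so x = (K_A − K_B)/(3.2 − 2.9) = 0.8366/0.3 = 2.79 km.

2.79 km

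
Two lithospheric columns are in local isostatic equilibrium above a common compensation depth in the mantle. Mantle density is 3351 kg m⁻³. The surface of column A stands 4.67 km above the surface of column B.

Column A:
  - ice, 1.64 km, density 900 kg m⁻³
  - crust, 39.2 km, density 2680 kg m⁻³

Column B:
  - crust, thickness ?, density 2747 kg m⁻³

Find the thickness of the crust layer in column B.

Take the compensation level at the base of the deeper column (depth z_c below the surface of column A) and equate Σ ρ_i t_i down to z_c; mantle fills any gap and the z_c terms cancel.
Column A: 1.64×900 + 39.2×2680 + (z_c − 40.84)×3351
Column B: 4.67×0 + x×2747 + (z_c − 4.67 − 0 − x)×3351
The z_c×3351 term appears on both sides and cancels. Collect the known terms of each column as K = Σ(ρt)_known − 3351 × (depth of known layers): K_A = 106532 − 3351×40.84 = −30322.84; K_B = 0 − 3351×(4.67 + 0) = −15649.17.
Balance: K_A = K_B − x×(3351 − 2747), so x = (K_B − K_A)/(3351 − 2747) = 14673.7/604 = 24.3 km.

24.3 km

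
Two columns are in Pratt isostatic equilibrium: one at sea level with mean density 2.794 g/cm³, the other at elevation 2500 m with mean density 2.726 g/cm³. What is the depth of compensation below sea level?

100000 m

ρ_ref D = ρ (D + h) → D (ρ_ref − ρ) = ρ h.
D = ρ h/(ρ_ref − ρ) = 2.726 × 2500 m/(2.794 − 2.726) = 100000 m.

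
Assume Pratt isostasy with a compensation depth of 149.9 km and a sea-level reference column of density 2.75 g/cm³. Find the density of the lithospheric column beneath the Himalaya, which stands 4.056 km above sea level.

2.68 g/cm³

Pratt balance: ρ_ref D = ρ (D + h).
ρ = ρ_ref D/(D + h) = 2.75 × 149.9 km/(149.9 km + 4.056 km) = 2.68 g/cm³.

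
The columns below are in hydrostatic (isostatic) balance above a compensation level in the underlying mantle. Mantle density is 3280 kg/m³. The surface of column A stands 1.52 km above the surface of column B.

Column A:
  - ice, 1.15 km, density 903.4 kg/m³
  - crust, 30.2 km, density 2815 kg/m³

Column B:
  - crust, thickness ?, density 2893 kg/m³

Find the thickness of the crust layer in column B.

Take the compensation level at the base of the deeper column (depth z_c below the surface of column A) and equate Σ ρ_i t_i down to z_c; mantle fills any gap and the z_c terms cancel.
Column A: 1.15×903.4 + 30.2×2815 + (z_c − 31.35)×3280
Column B: 1.52×0 + x×2893 + (z_c − 1.52 − 0 − x)×3280
The z_c×3280 term appears on both sides and cancels. Collect the known terms of each column as K = Σ(ρt)_known − 3280 × (depth of known layers): K_A = 86051.91 − 3280×31.35 = −16776.09; K_B = 0 − 3280×(1.52 + 0) = −4985.6.
Balance: K_A = K_B − x×(3280 − 2893), so x = (K_B − K_A)/(3280 − 2893) = 11790.5/387 = 30.5 km.

30.5 km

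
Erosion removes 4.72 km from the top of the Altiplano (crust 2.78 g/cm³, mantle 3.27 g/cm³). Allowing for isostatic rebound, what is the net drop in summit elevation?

Rebound u = e ρ_c/ρ_m = 4.72 km × 2.78/3.27 = 4.013 km.
Net surface drop = e − u = 4.72 km − 4.013 km = e (ρ_m − ρ_c)/ρ_m = 0.707 km.

0.707 km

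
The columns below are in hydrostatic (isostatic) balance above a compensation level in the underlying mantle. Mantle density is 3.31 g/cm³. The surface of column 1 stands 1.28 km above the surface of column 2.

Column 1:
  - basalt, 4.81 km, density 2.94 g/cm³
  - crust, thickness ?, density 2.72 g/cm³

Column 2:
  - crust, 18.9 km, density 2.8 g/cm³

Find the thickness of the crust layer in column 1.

20.5 km

Take the compensation level at the base of the deeper column (depth z_c below the surface of column 1) and equate Σ ρ_i t_i down to z_c; mantle fills any gap and the z_c terms cancel.
Column 1: 4.81×2.94 + x×2.72 + (z_c − 4.81 − x)×3.31
Column 2: 1.28×0 + 18.9×2.8 + (z_c − 1.28 − 18.9)×3.31
The z_c×3.31 term appears on both sides and cancels. Collect the known terms of each column as K = Σ(ρt)_known − 3.31 × (depth of known layers): K_1 = 14.1414 − 3.31×4.81 = −1.7797; K_2 = 52.92 − 3.31×(1.28 + 18.9) = −13.8758.
Balance: K_1 − x×(3.31 − 2.72) = K_2, so x = (K_1 − K_2)/(3.31 − 2.72) = 12.0961/0.59 = 20.5 km.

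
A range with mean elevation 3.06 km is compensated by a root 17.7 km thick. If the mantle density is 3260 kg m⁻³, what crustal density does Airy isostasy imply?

2780 kg m⁻³

ρ_c h = (ρ_m − ρ_c) r → ρ_c (h + r) = ρ_m r → ρ_c = ρ_m r / (h + r).
ρ_c = 3260 × 17.7 km / (3.06 km + 17.7 km) = 2780 kg m⁻³.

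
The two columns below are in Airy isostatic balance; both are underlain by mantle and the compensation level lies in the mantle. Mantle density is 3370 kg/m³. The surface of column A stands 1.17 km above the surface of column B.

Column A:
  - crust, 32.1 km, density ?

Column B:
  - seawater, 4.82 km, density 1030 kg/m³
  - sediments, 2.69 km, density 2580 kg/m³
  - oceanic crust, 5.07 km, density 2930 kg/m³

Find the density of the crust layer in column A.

Take the compensation level at the base of the deeper column (depth z_c below the surface of column A) and equate Σ ρ_i t_i down to z_c; mantle fills any gap and the z_c terms cancel.
Column A: 32.1×ρ + (z_c − 32.1)×3370
Column B: 1.17×0 + 4.82×1030 + 2.69×2580 + 5.07×2930 + (z_c − 1.17 − 12.58)×3370
The z_c×3370 term appears on both sides and cancels. Collect the known terms of each column as K = Σ(ρt)_known − 3370 × (depth of known layers): K_A = 0 − 3370×32.1 = −108177; K_B = 26759.9 − 3370×(1.17 + 12.58) = −19577.6.
Balance: K_A + 32.1×ρ = K_B, so ρ = (K_B − K_A)/32.1 = 88599.4/32.1 = 2760 kg/m³.

2760 kg/m³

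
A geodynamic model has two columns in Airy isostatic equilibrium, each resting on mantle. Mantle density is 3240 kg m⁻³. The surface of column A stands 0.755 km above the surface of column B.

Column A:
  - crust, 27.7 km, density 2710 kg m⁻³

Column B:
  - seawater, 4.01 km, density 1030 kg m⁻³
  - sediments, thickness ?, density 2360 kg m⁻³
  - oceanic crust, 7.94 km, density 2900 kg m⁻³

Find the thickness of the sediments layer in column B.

0.765 km

Take the compensation level at the base of the deeper column (depth z_c below the surface of column A) and equate Σ ρ_i t_i down to z_c; mantle fills any gap and the z_c terms cancel.
Column A: 27.7×2710 + (z_c − 27.7)×3240
Column B: 0.755×0 + 4.01×1030 + x×2360 + 7.94×2900 + (z_c − 0.755 − 11.95 − x)×3240
The z_c×3240 term appears on both sides and cancels. Collect the known terms of each column as K = Σ(ρt)_known − 3240 × (depth of known layers): K_A = 75067 − 3240×27.7 = −14681; K_B = 27156.3 − 3240×(0.755 + 11.95) = −14007.9.
Balance: K_A = K_B − x×(3240 − 2360), so x = (K_B − K_A)/(3240 − 2360) = 673.1/880 = 0.765 km.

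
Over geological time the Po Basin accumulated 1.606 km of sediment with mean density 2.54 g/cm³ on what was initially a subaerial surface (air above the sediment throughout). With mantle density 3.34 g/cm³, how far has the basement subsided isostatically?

Subaerial load: s = t ρ_sed / ρ_m = 1.606 km × 2.54/3.34 = 1.22 km.

1.22 km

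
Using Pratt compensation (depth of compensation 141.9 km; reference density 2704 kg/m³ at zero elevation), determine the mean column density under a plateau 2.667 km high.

Pratt balance: ρ_ref D = ρ (D + h).
ρ = ρ_ref D/(D + h) = 2704 × 141.9 km/(141.9 km + 2.667 km) = 2650 kg/m³.

2650 kg/m³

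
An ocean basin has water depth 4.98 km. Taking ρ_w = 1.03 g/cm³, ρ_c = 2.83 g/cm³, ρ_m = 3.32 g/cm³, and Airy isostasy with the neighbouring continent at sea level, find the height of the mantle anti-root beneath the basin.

18.3 km

By Archimedes' principle applied to the lithosphere: replacing crust with seawater at the top is compensated by replacing crust with mantle at the base: d (ρ_c − ρ_w) = a (ρ_m − ρ_c).
a = d (ρ_c − ρ_w)/(ρ_m − ρ_c) = 4.98 km × 1.8/0.49 = 18.3 km.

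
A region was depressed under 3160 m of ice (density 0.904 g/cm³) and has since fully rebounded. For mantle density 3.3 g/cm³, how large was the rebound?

Removing the load lets mantle flow back in; uplift u satisfies ρ_ice t = ρ_m u.
u = t ρ_ice/ρ_m = 3160 m × 0.904/3.3 = 866 m.

866 m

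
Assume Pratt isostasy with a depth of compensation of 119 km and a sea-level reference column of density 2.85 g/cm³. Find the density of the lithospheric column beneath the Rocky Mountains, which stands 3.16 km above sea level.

Pratt balance: ρ_ref D = ρ (D + h).
ρ = ρ_ref D/(D + h) = 2.85 × 119 km/(119 km + 3.16 km) = 2.78 g/cm³.

2.78 g/cm³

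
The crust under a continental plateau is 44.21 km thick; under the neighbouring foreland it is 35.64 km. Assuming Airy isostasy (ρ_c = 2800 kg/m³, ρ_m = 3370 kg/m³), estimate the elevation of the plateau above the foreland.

Excess crust Δ = 44.21 km − 35.64 km = 8.57 km, split between elevation h and root r with h + r = Δ.
Airy balance ρ_c h = (ρ_m − ρ_c) r gives r = h ρ_c/(ρ_m − ρ_c), so h (1 + ρ_c/(ρ_m − ρ_c)) = Δ, i.e. h = Δ (ρ_m − ρ_c)/ρ_m.
h = 8.57 km × 570/3370 = 1.45 km.

1.45 km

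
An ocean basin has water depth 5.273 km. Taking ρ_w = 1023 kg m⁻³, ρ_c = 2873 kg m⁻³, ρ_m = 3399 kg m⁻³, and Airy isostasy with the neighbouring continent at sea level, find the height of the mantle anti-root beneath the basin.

18.5 km

In Airy isostatic equilibrium: replacing crust with seawater at the top is compensated by replacing crust with mantle at the base: d (ρ_c − ρ_w) = a (ρ_m − ρ_c).
a = d (ρ_c − ρ_w)/(ρ_m − ρ_c) = 5.273 km × 1850/526 = 18.5 km.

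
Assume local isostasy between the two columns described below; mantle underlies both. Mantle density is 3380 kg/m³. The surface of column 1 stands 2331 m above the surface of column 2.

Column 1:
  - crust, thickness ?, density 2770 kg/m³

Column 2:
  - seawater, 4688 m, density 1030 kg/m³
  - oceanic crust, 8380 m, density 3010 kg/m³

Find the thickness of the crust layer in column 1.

36100 m

Take the compensation level at the base of the deeper column (depth z_c below the surface of column 1) and equate Σ ρ_i t_i down to z_c; mantle fills any gap and the z_c terms cancel.
Column 1: x×2770 + (z_c − 0 − x)×3380
Column 2: 2331×0 + 4688×1030 + 8380×3010 + (z_c − 2331 − 13068)×3380
The z_c×3380 term appears on both sides and cancels. Collect the known terms of each column as K = Σ(ρt)_known − 3380 × (depth of known layers): K_1 = 0 − 3380×0 = 0; K_2 = 30052440 − 3380×(2331 + 13068) = −21996180.
Balance: K_1 − x×(3380 − 2770) = K_2, so x = (K_1 − K_2)/(3380 − 2770) = 21996200/610 = 36100 m.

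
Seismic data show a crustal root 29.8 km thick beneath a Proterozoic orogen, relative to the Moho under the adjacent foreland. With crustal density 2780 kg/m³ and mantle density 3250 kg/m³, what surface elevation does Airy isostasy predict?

Balancing pressure at the compensation depth: ρ_c h = (ρ_m − ρ_c) r.
h = r (ρ_m − ρ_c) / ρ_c = 29.8 km × (3250 − 2780) / 2780 = 5.04 km.

5.04 km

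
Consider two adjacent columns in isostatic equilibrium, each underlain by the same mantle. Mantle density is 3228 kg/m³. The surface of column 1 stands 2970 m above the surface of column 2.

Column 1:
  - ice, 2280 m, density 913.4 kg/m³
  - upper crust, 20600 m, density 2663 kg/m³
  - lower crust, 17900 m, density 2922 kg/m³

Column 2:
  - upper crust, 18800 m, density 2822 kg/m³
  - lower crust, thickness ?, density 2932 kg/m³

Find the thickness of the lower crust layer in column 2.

Take the compensation level at the base of the deeper column (depth z_c below the surface of column 1) and equate Σ ρ_i t_i down to z_c; mantle fills any gap and the z_c terms cancel.
Column 1: 2280×913.4 + 20600×2663 + 17900×2922 + (z_c − 40780)×3228
Column 2: 2970×0 + 18800×2822 + x×2932 + (z_c − 2970 − 18800 − x)×3228
The z_c×3228 term appears on both sides and cancels. Collect the known terms of each column as K = Σ(ρt)_known − 3228 × (depth of known layers): K_1 = 109244152 − 3228×40780 = −22393688; K_2 = 53053600 − 3228×(2970 + 18800) = −17219960.
Balance: K_1 = K_2 − x×(3228 − 2932), so x = (K_2 − K_1)/(3228 − 2932) = 5173730/296 = 17500 m.

17500 m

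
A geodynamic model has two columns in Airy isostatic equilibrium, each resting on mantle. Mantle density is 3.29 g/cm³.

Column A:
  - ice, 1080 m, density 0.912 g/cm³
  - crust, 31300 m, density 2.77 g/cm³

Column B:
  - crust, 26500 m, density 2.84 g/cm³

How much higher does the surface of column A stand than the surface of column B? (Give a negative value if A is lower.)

2100 m

For any compensation level in the mantle, the mantle terms cancel and isostasy reduces to e = (Σt_A − Σt_B) − (Σ(ρt)_A − Σ(ρt)_B) / ρ_m.
Σt_A = 32380 m; Σt_B = 26500 m; Σ(ρt)_A = 87685.96; Σ(ρt)_B = 75260 (in m·g/cm³).
e = (32380 − 26500) − (87685.96 − 75260) / 3.29 = 2100 m.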